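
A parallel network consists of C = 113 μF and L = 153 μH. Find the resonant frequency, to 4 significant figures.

ω₀ = 1/√(LC) = 1/√(0.000153 × 0.000113) = 7605 rad/s
f₀ = ω₀/(2π) = 1.210 kHz

1.210 kHz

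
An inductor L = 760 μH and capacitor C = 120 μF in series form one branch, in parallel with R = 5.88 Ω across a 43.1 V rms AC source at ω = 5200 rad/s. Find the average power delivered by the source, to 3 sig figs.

316 W

X_L = ωL = 3.95 Ω
X_C = 1/(ωC) = 1.60 Ω
Branch 1: Z₁ = R = 5.88 Ω
Branch 2 (series LC): Z₂ = j(X_L − X_C) = j2.35 Ω
Parallel: Z = Z₁Z₂/(Z₁+Z₂), |Z| = 2.18 Ω, ∠Z = 68.2°
I = V/|Z| = 19.8 A
P = VI cos φ = 43.1 × 19.8 × cos(68.2°) = 316 W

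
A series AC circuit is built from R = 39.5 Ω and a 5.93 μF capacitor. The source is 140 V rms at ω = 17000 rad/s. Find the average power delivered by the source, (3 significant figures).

467 W

X_C = 1/(ωC) = 9.92 Ω
Z = 39.5 − j9.92 Ω
|Z| = √(39.5² + 9.92²) = 40.7 Ω
∠Z = arctan(-9.92/39.5) = -14.1°
I = V/|Z| = 3.44 A
P = VI cos φ = 140 × 3.44 × cos(-14.1°) = 467 W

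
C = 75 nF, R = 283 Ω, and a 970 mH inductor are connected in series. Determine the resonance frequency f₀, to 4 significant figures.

ω₀ = 1/√(LC) = 1/√(0.97 × 7.5e-08) = 3708 rad/s
f₀ = ω₀/(2π) = 590.1 Hz

590.1 Hz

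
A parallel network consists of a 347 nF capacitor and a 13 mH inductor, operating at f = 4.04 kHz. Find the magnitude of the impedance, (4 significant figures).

ω = 2πf = 25380 rad/s
X_L = ωL = 330.0 Ω
X_C = 1/(ωC) = 113.5 Ω
Parallel: admittances add. Y = 1/(jωL) + jωC
Y = (0 + j0.005778) S
|Y| = 0.005778 S → |Z| = 1/|Y| = 173.1 Ω, ∠Z = −∠Y = -90.00°

173.1 Ω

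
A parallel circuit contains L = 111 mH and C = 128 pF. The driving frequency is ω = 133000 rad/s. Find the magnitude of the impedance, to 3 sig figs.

19700 Ω

X_L = ωL = 14800 Ω
X_C = 1/(ωC) = 58700 Ω
Parallel: admittances add. Y = 1/(jωL) + jωC
Y = (0 − j5.07e-05) S
|Y| = 5.07e-05 S → |Z| = 1/|Y| = 19700 Ω, ∠Z = −∠Y = 90.0°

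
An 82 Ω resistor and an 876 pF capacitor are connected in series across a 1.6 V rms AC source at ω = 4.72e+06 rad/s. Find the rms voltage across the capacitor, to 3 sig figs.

1.52 V

X_C = 1/(ωC) = 242 Ω
Z = 82.0 − j242 Ω
|Z| = √(82.0² + 242²) = 255 Ω
I = V/|Z| = 6.27 mA
V_C = I·|Z_C| = 0.00627 × 242 = 1.52 V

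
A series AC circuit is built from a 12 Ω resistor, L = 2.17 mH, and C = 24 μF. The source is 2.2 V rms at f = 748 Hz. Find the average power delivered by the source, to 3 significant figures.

ω = 2πf = 4700 rad/s
X_L = ωL = 10.2 Ω
X_C = 1/(ωC) = 8.87 Ω
Net reactance X = X_L − X_C = 1.33 Ω
Z = 12.0 + j1.33 Ω
|Z| = √(12.0² + 1.33²) = 12.1 Ω
∠Z = arctan(1.33/12.0) = 6.34°
I = V/|Z| = 182 mA
P = VI cos φ = 2.2 × 0.182 × cos(6.34°) = 398 mW

398 mW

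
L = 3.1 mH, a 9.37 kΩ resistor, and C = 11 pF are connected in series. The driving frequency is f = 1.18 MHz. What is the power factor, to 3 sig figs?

ω = 2πf = 7.414e+06 rad/s
X_L = ωL = 23000 Ω
X_C = 1/(ωC) = 12300 Ω
Net reactance X = X_L − X_C = 10700 Ω
Z = 9370 + j10700 Ω
|Z| = √(9370² + 10700²) = 14200 Ω
∠Z = arctan(10700/9370) = 48.9°
cos φ = cos(48.9°) = 0.658

0.658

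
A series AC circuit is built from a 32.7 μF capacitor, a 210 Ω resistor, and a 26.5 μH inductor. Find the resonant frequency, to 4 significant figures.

ω₀ = 1/√(LC) = 1/√(2.65e-05 × 3.27e-05) = 33970 rad/s
f₀ = ω₀/(2π) = 5.407 kHz

5.407 kHz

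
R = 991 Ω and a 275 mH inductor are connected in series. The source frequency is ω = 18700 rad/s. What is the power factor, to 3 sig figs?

0.189

X_L = ωL = 5140 Ω
Z = 991 + j5140 Ω
|Z| = √(991² + 5140²) = 5240 Ω
∠Z = arctan(5140/991) = 79.1°
cos φ = cos(79.1°) = 0.189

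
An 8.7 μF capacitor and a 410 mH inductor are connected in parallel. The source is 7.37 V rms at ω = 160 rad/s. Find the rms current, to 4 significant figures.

102.1 mA

X_L = ωL = 65.60 Ω
X_C = 1/(ωC) = 718.4 Ω
Parallel: admittances add. Y = 1/(jωL) + jωC
Y = (0 − j0.01385) S
|Y| = 0.01385 S → |Z| = 1/|Y| = 72.19 Ω, ∠Z = −∠Y = 90.00°
I = V/|Z| = 7.37/72.19 = 102.1 mA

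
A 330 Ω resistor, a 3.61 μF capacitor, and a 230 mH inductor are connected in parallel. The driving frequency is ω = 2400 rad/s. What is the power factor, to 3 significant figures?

X_L = ωL = 552 Ω
X_C = 1/(ωC) = 115 Ω
Parallel: admittances add. Y = 1/R + 1/(jωL) + jωC
Y = (0.00303 + j0.00685) S
|Y| = 0.00749 S → |Z| = 1/|Y| = 133 Ω, ∠Z = −∠Y = -66.1°
cos φ = cos(-66.1°) = 0.404

0.404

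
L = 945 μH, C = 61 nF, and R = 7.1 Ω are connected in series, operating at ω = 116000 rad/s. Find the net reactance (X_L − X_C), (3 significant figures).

-31.7 Ω

X_L = ωL = 110 Ω
X_C = 1/(ωC) = 141 Ω
X = 110 − 141 = -31.7 Ω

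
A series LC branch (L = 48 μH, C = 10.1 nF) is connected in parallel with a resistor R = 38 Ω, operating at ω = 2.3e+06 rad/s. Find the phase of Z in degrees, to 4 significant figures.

29.43°

X_L = ωL = 110.4 Ω
X_C = 1/(ωC) = 43.05 Ω
Branch 1: Z₁ = R = 38.00 Ω
Branch 2 (series LC): Z₂ = j(X_L − X_C) = j67.35 Ω
Parallel: Z = Z₁Z₂/(Z₁+Z₂), |Z| = 33.10 Ω, ∠Z = 29.43°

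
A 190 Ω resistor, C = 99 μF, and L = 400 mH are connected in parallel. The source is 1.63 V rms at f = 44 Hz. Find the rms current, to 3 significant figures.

31.1 mA

ω = 2πf = 276.5 rad/s
X_L = ωL = 111 Ω
X_C = 1/(ωC) = 36.5 Ω
Parallel: admittances add. Y = 1/R + 1/(jωL) + jωC
Y = (0.00526 + j0.0183) S
|Y| = 0.0191 S → |Z| = 1/|Y| = 52.4 Ω, ∠Z = −∠Y = -74.0°
I = V/|Z| = 1.63/52.4 = 31.1 mA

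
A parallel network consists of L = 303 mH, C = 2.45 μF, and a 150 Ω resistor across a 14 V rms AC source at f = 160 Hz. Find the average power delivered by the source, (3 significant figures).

1.31 W

ω = 2πf = 1005 rad/s
X_L = ωL = 305 Ω
X_C = 1/(ωC) = 406 Ω
Parallel: admittances add. Y = 1/R + 1/(jωL) + jωC
Y = (0.00667 − j0.000820) S
|Y| = 0.00672 S → |Z| = 1/|Y| = 149 Ω, ∠Z = −∠Y = 7.01°
I = V/|Z| = 94.0 mA
P = VI cos φ = 14 × 0.0940 × cos(7.01°) = 1.31 W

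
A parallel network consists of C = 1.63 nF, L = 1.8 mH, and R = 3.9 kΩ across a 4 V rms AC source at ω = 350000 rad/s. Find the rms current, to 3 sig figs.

X_L = ωL = 630 Ω
X_C = 1/(ωC) = 1750 Ω
Parallel: admittances add. Y = 1/R + 1/(jωL) + jωC
Y = (0.000256 − j0.00102) S
|Y| = 0.00105 S → |Z| = 1/|Y| = 954 Ω, ∠Z = −∠Y = 75.8°
I = V/|Z| = 4/954 = 4.19 mA

4.19 mA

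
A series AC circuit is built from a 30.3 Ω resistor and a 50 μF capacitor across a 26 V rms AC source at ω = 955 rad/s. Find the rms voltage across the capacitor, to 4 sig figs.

14.78 V

X_C = 1/(ωC) = 20.94 Ω
Z = 30.30 − j20.94 Ω
|Z| = √(30.30² + 20.94²) = 36.83 Ω
I = V/|Z| = 705.9 mA
V_C = I·|Z_C| = 0.7059 × 20.94 = 14.78 V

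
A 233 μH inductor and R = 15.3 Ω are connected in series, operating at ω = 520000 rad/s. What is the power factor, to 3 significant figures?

X_L = ωL = 121 Ω
Z = 15.3 + j121 Ω
|Z| = √(15.3² + 121²) = 122 Ω
∠Z = arctan(121/15.3) = 82.8°
cos φ = cos(82.8°) = 0.125

0.125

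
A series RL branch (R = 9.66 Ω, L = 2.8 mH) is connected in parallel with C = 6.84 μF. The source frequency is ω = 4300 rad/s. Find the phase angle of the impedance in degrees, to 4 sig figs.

27.51°

X_L = ωL = 12.04 Ω
X_C = 1/(ωC) = 34.00 Ω
Branch 1 (R+jX_L): Z₁ = 9.660 + j12.04 Ω, |Z₁| = 15.44 Ω
Branch 2 (−jX_C): Z₂ = −j34.00 Ω
Parallel: Z = Z₁Z₂/(Z₁+Z₂), |Z| = 21.88 Ω, ∠Z = 27.51°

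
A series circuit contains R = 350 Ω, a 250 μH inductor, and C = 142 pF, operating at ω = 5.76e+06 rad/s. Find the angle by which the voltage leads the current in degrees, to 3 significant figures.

X_L = ωL = 1440 Ω
X_C = 1/(ωC) = 1220 Ω
Net reactance X = X_L − X_C = 217 Ω
Z = 350 + j217 Ω
|Z| = √(350² + 217²) = 412 Ω
∠Z = arctan(217/350) = 31.8°

31.8°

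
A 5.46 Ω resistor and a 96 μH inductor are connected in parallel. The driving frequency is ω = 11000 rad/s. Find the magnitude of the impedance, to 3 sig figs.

X_L = ωL = 1.06 Ω
Parallel: admittances add. Y = 1/R + 1/(jωL)
Y = (0.183 − j0.947) S
|Y| = 0.965 S → |Z| = 1/|Y| = 1.04 Ω, ∠Z = −∠Y = 79.1°

1.04 Ω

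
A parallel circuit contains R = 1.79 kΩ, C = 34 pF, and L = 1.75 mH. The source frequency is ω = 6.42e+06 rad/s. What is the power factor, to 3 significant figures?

X_L = ωL = 11200 Ω
X_C = 1/(ωC) = 4580 Ω
Parallel: admittances add. Y = 1/R + 1/(jωL) + jωC
Y = (0.000559 + j0.000129) S
|Y| = 0.000573 S → |Z| = 1/|Y| = 1740 Ω, ∠Z = −∠Y = -13.0°
cos φ = cos(-13.0°) = 0.974

0.974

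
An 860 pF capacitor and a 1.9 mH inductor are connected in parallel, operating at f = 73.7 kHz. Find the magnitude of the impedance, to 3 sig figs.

1350 Ω

ω = 2πf = 463100 rad/s
X_L = ωL = 880 Ω
X_C = 1/(ωC) = 2510 Ω
Parallel: admittances add. Y = 1/(jωL) + jωC
Y = (0 − j0.000738) S
|Y| = 0.000738 S → |Z| = 1/|Y| = 1350 Ω, ∠Z = −∠Y = 90.0°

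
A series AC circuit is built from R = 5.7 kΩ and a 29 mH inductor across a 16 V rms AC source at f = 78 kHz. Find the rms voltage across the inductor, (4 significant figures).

14.85 V

ω = 2πf = 490100 rad/s
X_L = ωL = 14210 Ω
Z = 5700 + j14210 Ω
|Z| = √(5700² + 14210²) = 15310 Ω
I = V/|Z| = 1.045 mA
V_L = I·|Z_L| = 0.001045 × 14210 = 14.85 V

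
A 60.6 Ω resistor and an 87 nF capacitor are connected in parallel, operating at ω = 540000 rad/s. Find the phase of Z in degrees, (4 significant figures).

X_C = 1/(ωC) = 21.29 Ω
Parallel: admittances add. Y = 1/R + jωC
Y = (0.01650 + j0.04698) S
|Y| = 0.04979 S → |Z| = 1/|Y| = 20.08 Ω, ∠Z = −∠Y = -70.65°

-70.65°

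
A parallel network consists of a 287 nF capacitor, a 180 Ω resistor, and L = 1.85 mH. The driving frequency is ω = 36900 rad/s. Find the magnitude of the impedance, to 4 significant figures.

145.3 Ω

X_L = ωL = 68.27 Ω
X_C = 1/(ωC) = 94.43 Ω
Parallel: admittances add. Y = 1/R + 1/(jωL) + jωC
Y = (0.005556 − j0.004058) S
|Y| = 0.006880 S → |Z| = 1/|Y| = 145.3 Ω, ∠Z = −∠Y = 36.15°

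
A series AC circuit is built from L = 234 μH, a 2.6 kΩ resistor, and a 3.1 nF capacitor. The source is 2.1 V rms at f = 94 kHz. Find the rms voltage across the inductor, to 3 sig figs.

0.110 V

ω = 2πf = 590600 rad/s
X_L = ωL = 138 Ω
X_C = 1/(ωC) = 546 Ω
Net reactance X = X_L − X_C = -408 Ω
Z = 2600 − j408 Ω
|Z| = √(2600² + 408²) = 2630 Ω
I = V/|Z| = 798 μA
V_L = I·|Z_L| = 0.000798 × 138 = 0.110 V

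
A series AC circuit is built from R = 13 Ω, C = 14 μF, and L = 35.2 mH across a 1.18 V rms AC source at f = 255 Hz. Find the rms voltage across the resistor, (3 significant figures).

ω = 2πf = 1602 rad/s
X_L = ωL = 56.4 Ω
X_C = 1/(ωC) = 44.6 Ω
Net reactance X = X_L − X_C = 11.8 Ω
Z = 13.0 + j11.8 Ω
|Z| = √(13.0² + 11.8²) = 17.6 Ω
I = V/|Z| = 67.2 mA
V_R = I·|Z_R| = 0.0672 × 13.0 = 0.873 V

0.873 V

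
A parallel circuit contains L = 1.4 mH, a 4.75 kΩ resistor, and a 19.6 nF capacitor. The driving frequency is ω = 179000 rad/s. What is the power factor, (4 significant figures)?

0.4002

X_L = ωL = 250.6 Ω
X_C = 1/(ωC) = 285.0 Ω
Parallel: admittances add. Y = 1/R + 1/(jωL) + jωC
Y = (0.0002105 − j0.0004820) S
|Y| = 0.0005260 S → |Z| = 1/|Y| = 1901 Ω, ∠Z = −∠Y = 66.41°
cos φ = cos(66.41°) = 0.4002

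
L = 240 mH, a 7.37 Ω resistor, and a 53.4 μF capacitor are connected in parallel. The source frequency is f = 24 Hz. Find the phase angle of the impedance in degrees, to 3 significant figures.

ω = 2πf = 150.8 rad/s
X_L = ωL = 36.2 Ω
X_C = 1/(ωC) = 124 Ω
Parallel: admittances add. Y = 1/R + 1/(jωL) + jωC
Y = (0.136 − j0.0196) S
|Y| = 0.137 S → |Z| = 1/|Y| = 7.29 Ω, ∠Z = −∠Y = 8.21°

8.21°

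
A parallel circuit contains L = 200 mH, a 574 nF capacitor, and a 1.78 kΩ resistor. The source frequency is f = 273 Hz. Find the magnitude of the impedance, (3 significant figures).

497 Ω

ω = 2πf = 1715 rad/s
X_L = ωL = 343 Ω
X_C = 1/(ωC) = 1020 Ω
Parallel: admittances add. Y = 1/R + 1/(jωL) + jωC
Y = (0.000562 − j0.00193) S
|Y| = 0.00201 S → |Z| = 1/|Y| = 497 Ω, ∠Z = −∠Y = 73.8°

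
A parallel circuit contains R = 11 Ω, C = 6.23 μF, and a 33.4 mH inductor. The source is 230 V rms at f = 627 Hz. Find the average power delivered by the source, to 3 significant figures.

4.81 kW

ω = 2πf = 3940 rad/s
X_L = ωL = 132 Ω
X_C = 1/(ωC) = 40.7 Ω
Parallel: admittances add. Y = 1/R + 1/(jωL) + jωC
Y = (0.0909 + j0.0169) S
|Y| = 0.0925 S → |Z| = 1/|Y| = 10.8 Ω, ∠Z = −∠Y = -10.6°
I = V/|Z| = 21.3 A
P = VI cos φ = 230 × 21.3 × cos(-10.6°) = 4.81 kW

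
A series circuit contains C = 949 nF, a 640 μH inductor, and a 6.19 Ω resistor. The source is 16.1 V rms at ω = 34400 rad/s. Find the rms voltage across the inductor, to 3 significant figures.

X_L = ωL = 22.0 Ω
X_C = 1/(ωC) = 30.6 Ω
Net reactance X = X_L − X_C = -8.62 Ω
Z = 6.19 − j8.62 Ω
|Z| = √(6.19² + 8.62²) = 10.6 Ω
I = V/|Z| = 1.52 A
V_L = I·|Z_L| = 1.52 × 22.0 = 33.4 V

33.4 V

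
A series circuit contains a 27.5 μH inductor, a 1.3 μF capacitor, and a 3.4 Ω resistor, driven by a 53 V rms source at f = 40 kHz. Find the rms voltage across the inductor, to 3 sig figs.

71.3 V

ω = 2πf = 251300 rad/s
X_L = ωL = 6.91 Ω
X_C = 1/(ωC) = 3.06 Ω
Net reactance X = X_L − X_C = 3.85 Ω
Z = 3.40 + j3.85 Ω
|Z| = √(3.40² + 3.85²) = 5.14 Ω
I = V/|Z| = 10.3 A
V_L = I·|Z_L| = 10.3 × 6.91 = 71.3 V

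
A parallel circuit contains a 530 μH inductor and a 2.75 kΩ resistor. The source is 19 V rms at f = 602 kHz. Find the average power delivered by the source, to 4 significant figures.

131.3 mW

ω = 2πf = 3.782e+06 rad/s
X_L = ωL = 2005 Ω
Parallel: admittances add. Y = 1/R + 1/(jωL)
Y = (0.0003636 − j0.0004988) S
|Y| = 0.0006173 S → |Z| = 1/|Y| = 1620 Ω, ∠Z = −∠Y = 53.91°
I = V/|Z| = 11.73 mA
P = VI cos φ = 19 × 0.01173 × cos(53.91°) = 131.3 mW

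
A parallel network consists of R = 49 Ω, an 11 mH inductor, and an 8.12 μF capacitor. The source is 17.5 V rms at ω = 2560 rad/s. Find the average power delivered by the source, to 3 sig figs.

X_L = ωL = 28.2 Ω
X_C = 1/(ωC) = 48.1 Ω
Parallel: admittances add. Y = 1/R + 1/(jωL) + jωC
Y = (0.0204 − j0.0147) S
|Y| = 0.0252 S → |Z| = 1/|Y| = 39.7 Ω, ∠Z = −∠Y = 35.8°
I = V/|Z| = 440 mA
P = VI cos φ = 17.5 × 0.440 × cos(35.8°) = 6.25 W

6.25 W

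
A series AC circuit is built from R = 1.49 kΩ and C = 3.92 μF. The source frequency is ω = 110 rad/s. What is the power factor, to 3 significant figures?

X_C = 1/(ωC) = 2320 Ω
Z = 1490 − j2320 Ω
|Z| = √(1490² + 2320²) = 2760 Ω
∠Z = arctan(-2320/1490) = -57.3°
cos φ = cos(-57.3°) = 0.541

0.541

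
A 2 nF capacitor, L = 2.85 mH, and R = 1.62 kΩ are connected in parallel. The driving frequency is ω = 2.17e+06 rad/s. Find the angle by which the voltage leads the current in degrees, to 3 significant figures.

X_L = ωL = 6180 Ω
X_C = 1/(ωC) = 230 Ω
Parallel: admittances add. Y = 1/R + 1/(jωL) + jωC
Y = (0.000617 + j0.00418) S
|Y| = 0.00422 S → |Z| = 1/|Y| = 237 Ω, ∠Z = −∠Y = -81.6°

-81.6°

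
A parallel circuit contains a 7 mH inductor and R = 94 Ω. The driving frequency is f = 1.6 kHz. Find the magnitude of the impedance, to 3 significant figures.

56.3 Ω

ω = 2πf = 10050 rad/s
X_L = ωL = 70.4 Ω
Parallel: admittances add. Y = 1/R + 1/(jωL)
Y = (0.0106 − j0.0142) S
|Y| = 0.0178 S → |Z| = 1/|Y| = 56.3 Ω, ∠Z = −∠Y = 53.2°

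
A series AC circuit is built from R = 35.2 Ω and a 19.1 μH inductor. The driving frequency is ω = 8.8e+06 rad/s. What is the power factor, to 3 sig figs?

X_L = ωL = 168 Ω
Z = 35.2 + j168 Ω
|Z| = √(35.2² + 168²) = 172 Ω
∠Z = arctan(168/35.2) = 78.2°
cos φ = cos(78.2°) = 0.205

0.205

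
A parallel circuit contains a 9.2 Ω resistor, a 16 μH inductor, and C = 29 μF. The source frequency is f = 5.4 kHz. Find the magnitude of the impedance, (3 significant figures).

ω = 2πf = 33930 rad/s
X_L = ωL = 0.543 Ω
X_C = 1/(ωC) = 1.02 Ω
Parallel: admittances add. Y = 1/R + 1/(jωL) + jωC
Y = (0.109 − j0.858) S
|Y| = 0.865 S → |Z| = 1/|Y| = 1.16 Ω, ∠Z = −∠Y = 82.8°

1.16 Ω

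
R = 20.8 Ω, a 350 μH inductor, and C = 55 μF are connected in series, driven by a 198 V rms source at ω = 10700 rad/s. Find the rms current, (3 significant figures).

X_L = ωL = 3.75 Ω
X_C = 1/(ωC) = 1.70 Ω
Net reactance X = X_L − X_C = 2.05 Ω
Z = 20.8 + j2.05 Ω
|Z| = √(20.8² + 2.05²) = 20.9 Ω
I = V/|Z| = 198/20.9 = 9.47 A

9.47 A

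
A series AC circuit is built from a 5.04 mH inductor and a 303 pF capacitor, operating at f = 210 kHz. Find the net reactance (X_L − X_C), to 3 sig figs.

ω = 2πf = 1.319e+06 rad/s
X_L = ωL = 6650 Ω
X_C = 1/(ωC) = 2500 Ω
X = 6650 − 2500 = 4150 Ω

4150 Ω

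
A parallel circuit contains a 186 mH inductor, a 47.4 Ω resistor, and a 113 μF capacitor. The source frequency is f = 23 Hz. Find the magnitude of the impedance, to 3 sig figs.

33.7 Ω

ω = 2πf = 144.5 rad/s
X_L = ωL = 26.9 Ω
X_C = 1/(ωC) = 61.2 Ω
Parallel: admittances add. Y = 1/R + 1/(jωL) + jωC
Y = (0.0211 − j0.0209) S
|Y| = 0.0297 S → |Z| = 1/|Y| = 33.7 Ω, ∠Z = −∠Y = 44.7°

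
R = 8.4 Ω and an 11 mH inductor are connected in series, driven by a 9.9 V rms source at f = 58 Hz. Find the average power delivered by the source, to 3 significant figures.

ω = 2πf = 364.4 rad/s
X_L = ωL = 4.01 Ω
Z = 8.40 + j4.01 Ω
|Z| = √(8.40² + 4.01²) = 9.31 Ω
∠Z = arctan(4.01/8.40) = 25.5°
I = V/|Z| = 1.06 A
P = VI cos φ = 9.9 × 1.06 × cos(25.5°) = 9.50 W

9.50 W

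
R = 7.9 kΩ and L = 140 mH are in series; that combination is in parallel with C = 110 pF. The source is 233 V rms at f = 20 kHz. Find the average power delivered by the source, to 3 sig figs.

ω = 2πf = 125700 rad/s
X_L = ωL = 17600 Ω
X_C = 1/(ωC) = 72300 Ω
Branch 1 (R+jX_L): Z₁ = 7900 + j17600 Ω, |Z₁| = 19300 Ω
Branch 2 (−jX_C): Z₂ = −j72300 Ω
Parallel: Z = Z₁Z₂/(Z₁+Z₂), |Z| = 25200 Ω, ∠Z = 57.6°
I = V/|Z| = 9.24 mA
P = VI cos φ = 233 × 0.00924 × cos(57.6°) = 1.15 W

1.15 W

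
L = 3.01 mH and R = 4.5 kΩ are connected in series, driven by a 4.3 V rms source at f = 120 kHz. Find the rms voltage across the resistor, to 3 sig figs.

ω = 2πf = 754000 rad/s
X_L = ωL = 2270 Ω
Z = 4500 + j2270 Ω
|Z| = √(4500² + 2270²) = 5040 Ω
I = V/|Z| = 853 μA
V_R = I·|Z_R| = 0.000853 × 4500 = 3.84 V

3.84 V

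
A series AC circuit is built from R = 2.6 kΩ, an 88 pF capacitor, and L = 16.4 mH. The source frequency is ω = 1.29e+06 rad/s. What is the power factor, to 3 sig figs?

X_L = ωL = 21200 Ω
X_C = 1/(ωC) = 8810 Ω
Net reactance X = X_L − X_C = 12300 Ω
Z = 2600 + j12300 Ω
|Z| = √(2600² + 12300²) = 12600 Ω
∠Z = arctan(12300/2600) = 78.1°
cos φ = cos(78.1°) = 0.206

0.206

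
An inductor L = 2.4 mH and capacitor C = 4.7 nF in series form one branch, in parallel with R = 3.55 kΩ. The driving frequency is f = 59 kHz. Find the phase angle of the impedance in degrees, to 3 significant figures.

84.9°

ω = 2πf = 370700 rad/s
X_L = ωL = 890 Ω
X_C = 1/(ωC) = 574 Ω
Branch 1: Z₁ = R = 3550 Ω
Branch 2 (series LC): Z₂ = j(X_L − X_C) = j316 Ω
Parallel: Z = Z₁Z₂/(Z₁+Z₂), |Z| = 315 Ω, ∠Z = 84.9°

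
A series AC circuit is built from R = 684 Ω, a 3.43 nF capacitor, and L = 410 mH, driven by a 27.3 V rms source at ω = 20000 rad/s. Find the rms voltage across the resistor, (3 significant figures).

2.91 V

X_L = ωL = 8200 Ω
X_C = 1/(ωC) = 14600 Ω
Net reactance X = X_L − X_C = -6380 Ω
Z = 684 − j6380 Ω
|Z| = √(684² + 6380²) = 6410 Ω
I = V/|Z| = 4.26 mA
V_R = I·|Z_R| = 0.00426 × 684 = 2.91 V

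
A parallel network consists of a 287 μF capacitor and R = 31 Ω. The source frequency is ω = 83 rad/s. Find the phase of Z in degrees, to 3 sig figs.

-36.4°

X_C = 1/(ωC) = 42.0 Ω
Parallel: admittances add. Y = 1/R + jωC
Y = (0.0323 + j0.0238) S
|Y| = 0.0401 S → |Z| = 1/|Y| = 24.9 Ω, ∠Z = −∠Y = -36.4°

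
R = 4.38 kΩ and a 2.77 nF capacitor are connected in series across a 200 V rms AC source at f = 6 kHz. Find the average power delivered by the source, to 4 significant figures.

1.580 W

ω = 2πf = 37700 rad/s
X_C = 1/(ωC) = 9576 Ω
Z = 4380 − j9576 Ω
|Z| = √(4380² + 9576²) = 10530 Ω
∠Z = arctan(-9576/4380) = -65.42°
I = V/|Z| = 18.99 mA
P = VI cos φ = 200 × 0.01899 × cos(-65.42°) = 1.580 W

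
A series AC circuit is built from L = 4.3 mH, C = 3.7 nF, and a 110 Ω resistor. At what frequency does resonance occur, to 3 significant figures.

39.9 kHz

ω₀ = 1/√(LC) = 1/√(0.0043 × 3.7e-09) = 250700 rad/s
f₀ = ω₀/(2π) = 39.9 kHz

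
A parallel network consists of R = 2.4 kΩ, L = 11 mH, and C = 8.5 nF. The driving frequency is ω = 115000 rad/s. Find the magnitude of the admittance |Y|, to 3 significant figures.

X_L = ωL = 1260 Ω
X_C = 1/(ωC) = 1020 Ω
Parallel: admittances add. Y = 1/R + 1/(jωL) + jωC
Y = (0.000417 + j0.000187) S
|Y| = 0.000457 S → |Z| = 1/|Y| = 2190 Ω, ∠Z = −∠Y = -24.2°

457 μS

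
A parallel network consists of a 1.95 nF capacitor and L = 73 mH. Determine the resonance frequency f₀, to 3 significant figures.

ω₀ = 1/√(LC) = 1/√(0.073 × 1.95e-09) = 83810 rad/s
f₀ = ω₀/(2π) = 13.3 kHz

13.3 kHz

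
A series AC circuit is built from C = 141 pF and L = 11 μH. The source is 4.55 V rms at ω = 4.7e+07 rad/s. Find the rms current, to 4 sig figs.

X_L = ωL = 517.0 Ω
X_C = 1/(ωC) = 150.9 Ω
Net reactance X = X_L − X_C = 366.1 Ω
Z = j366.1 Ω
|Z| = √(0² + 366.1²) = 366.1 Ω
I = V/|Z| = 4.55/366.1 = 12.43 mA

12.43 mA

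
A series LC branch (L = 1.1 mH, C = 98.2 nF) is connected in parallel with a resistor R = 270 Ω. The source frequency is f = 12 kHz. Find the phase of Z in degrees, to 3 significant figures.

ω = 2πf = 75400 rad/s
X_L = ωL = 82.9 Ω
X_C = 1/(ωC) = 135 Ω
Branch 1: Z₁ = R = 270 Ω
Branch 2 (series LC): Z₂ = j(X_L − X_C) = −j52.1 Ω
Parallel: Z = Z₁Z₂/(Z₁+Z₂), |Z| = 51.2 Ω, ∠Z = -79.1°

-79.1°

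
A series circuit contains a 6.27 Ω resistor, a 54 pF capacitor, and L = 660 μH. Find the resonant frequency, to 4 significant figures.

ω₀ = 1/√(LC) = 1/√(0.00066 × 5.4e-11) = 5.297e+06 rad/s
f₀ = ω₀/(2π) = 843.0 kHz

843.0 kHz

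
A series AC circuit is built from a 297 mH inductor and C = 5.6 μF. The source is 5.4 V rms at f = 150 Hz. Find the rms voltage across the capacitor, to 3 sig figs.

11.3 V

ω = 2πf = 942.5 rad/s
X_L = ωL = 280 Ω
X_C = 1/(ωC) = 189 Ω
Net reactance X = X_L − X_C = 90.4 Ω
Z = j90.4 Ω
|Z| = √(0² + 90.4²) = 90.4 Ω
I = V/|Z| = 59.7 mA
V_C = I·|Z_C| = 0.0597 × 189 = 11.3 V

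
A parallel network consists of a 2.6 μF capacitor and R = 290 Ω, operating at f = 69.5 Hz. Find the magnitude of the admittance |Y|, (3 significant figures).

3.63 mS

ω = 2πf = 436.7 rad/s
X_C = 1/(ωC) = 881 Ω
Parallel: admittances add. Y = 1/R + jωC
Y = (0.00345 + j0.00114) S
|Y| = 0.00363 S → |Z| = 1/|Y| = 275 Ω, ∠Z = −∠Y = -18.2°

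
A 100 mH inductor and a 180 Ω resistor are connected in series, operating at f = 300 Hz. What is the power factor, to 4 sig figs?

ω = 2πf = 1885 rad/s
X_L = ωL = 188.5 Ω
Z = 180.0 + j188.5 Ω
|Z| = √(180.0² + 188.5²) = 260.6 Ω
∠Z = arctan(188.5/180.0) = 46.32°
cos φ = cos(46.32°) = 0.6906

0.6906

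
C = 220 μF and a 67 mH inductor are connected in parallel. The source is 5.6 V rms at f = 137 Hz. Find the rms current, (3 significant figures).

ω = 2πf = 860.8 rad/s
X_L = ωL = 57.7 Ω
X_C = 1/(ωC) = 5.28 Ω
Parallel: admittances add. Y = 1/(jωL) + jωC
Y = (0 + j0.172) S
|Y| = 0.172 S → |Z| = 1/|Y| = 5.81 Ω, ∠Z = −∠Y = -90.0°
I = V/|Z| = 5.6/5.81 = 963 mA

963 mA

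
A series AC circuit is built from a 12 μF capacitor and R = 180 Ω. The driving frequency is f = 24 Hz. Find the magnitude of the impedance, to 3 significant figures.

ω = 2πf = 150.8 rad/s
X_C = 1/(ωC) = 553 Ω
Z = 180 − j553 Ω
|Z| = √(180² + 553²) = 581 Ω

581 Ω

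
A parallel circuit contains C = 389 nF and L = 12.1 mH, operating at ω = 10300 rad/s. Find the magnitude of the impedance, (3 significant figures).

X_L = ωL = 125 Ω
X_C = 1/(ωC) = 250 Ω
Parallel: admittances add. Y = 1/(jωL) + jωC
Y = (0 − j0.00402) S
|Y| = 0.00402 S → |Z| = 1/|Y| = 249 Ω, ∠Z = −∠Y = 90.0°

249 Ω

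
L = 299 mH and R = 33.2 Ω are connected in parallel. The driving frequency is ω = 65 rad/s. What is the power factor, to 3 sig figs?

0.505

X_L = ωL = 19.4 Ω
Parallel: admittances add. Y = 1/R + 1/(jωL)
Y = (0.0301 − j0.0515) S
|Y| = 0.0596 S → |Z| = 1/|Y| = 16.8 Ω, ∠Z = −∠Y = 59.7°
cos φ = cos(59.7°) = 0.505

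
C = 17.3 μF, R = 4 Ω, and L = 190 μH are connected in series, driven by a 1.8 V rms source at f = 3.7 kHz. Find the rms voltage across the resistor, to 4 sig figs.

1.621 V

ω = 2πf = 23250 rad/s
X_L = ωL = 4.417 Ω
X_C = 1/(ωC) = 2.486 Ω
Net reactance X = X_L − X_C = 1.931 Ω
Z = 4.000 + j1.931 Ω
|Z| = √(4.000² + 1.931²) = 4.442 Ω
I = V/|Z| = 405.3 mA
V_R = I·|Z_R| = 0.4053 × 4.000 = 1.621 V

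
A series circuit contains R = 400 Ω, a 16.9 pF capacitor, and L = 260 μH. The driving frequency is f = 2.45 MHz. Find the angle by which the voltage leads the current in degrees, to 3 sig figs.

21.6°

ω = 2πf = 1.539e+07 rad/s
X_L = ωL = 4000 Ω
X_C = 1/(ωC) = 3840 Ω
Net reactance X = X_L − X_C = 159 Ω
Z = 400 + j159 Ω
|Z| = √(400² + 159²) = 430 Ω
∠Z = arctan(159/400) = 21.6°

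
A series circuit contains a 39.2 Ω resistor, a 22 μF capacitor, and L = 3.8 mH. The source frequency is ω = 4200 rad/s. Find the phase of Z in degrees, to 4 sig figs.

X_L = ωL = 15.96 Ω
X_C = 1/(ωC) = 10.82 Ω
Net reactance X = X_L − X_C = 5.137 Ω
Z = 39.20 + j5.137 Ω
|Z| = √(39.20² + 5.137²) = 39.54 Ω
∠Z = arctan(5.137/39.20) = 7.467°

7.467°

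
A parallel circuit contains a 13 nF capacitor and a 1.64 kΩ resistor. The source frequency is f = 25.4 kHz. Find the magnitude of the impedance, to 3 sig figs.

ω = 2πf = 159600 rad/s
X_C = 1/(ωC) = 482 Ω
Parallel: admittances add. Y = 1/R + jωC
Y = (0.000610 + j0.00207) S
|Y| = 0.00216 S → |Z| = 1/|Y| = 462 Ω, ∠Z = −∠Y = -73.6°

462 Ω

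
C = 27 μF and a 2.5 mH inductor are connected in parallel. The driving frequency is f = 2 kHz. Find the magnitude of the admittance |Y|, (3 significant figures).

ω = 2πf = 12570 rad/s
X_L = ωL = 31.4 Ω
X_C = 1/(ωC) = 2.95 Ω
Parallel: admittances add. Y = 1/(jωL) + jωC
Y = (0 + j0.307) S
|Y| = 0.307 S → |Z| = 1/|Y| = 3.25 Ω, ∠Z = −∠Y = -90.0°

307 mS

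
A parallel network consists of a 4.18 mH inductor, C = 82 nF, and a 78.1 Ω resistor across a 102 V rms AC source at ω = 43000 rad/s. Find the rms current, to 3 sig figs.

1.32 A

X_L = ωL = 180 Ω
X_C = 1/(ωC) = 284 Ω
Parallel: admittances add. Y = 1/R + 1/(jωL) + jωC
Y = (0.0128 − j0.00204) S
|Y| = 0.0130 S → |Z| = 1/|Y| = 77.1 Ω, ∠Z = −∠Y = 9.04°
I = V/|Z| = 102/77.1 = 1.32 A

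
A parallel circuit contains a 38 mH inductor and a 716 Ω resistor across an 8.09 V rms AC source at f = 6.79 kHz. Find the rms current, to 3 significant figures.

ω = 2πf = 42660 rad/s
X_L = ωL = 1620 Ω
Parallel: admittances add. Y = 1/R + 1/(jωL)
Y = (0.00140 − j0.000617) S
|Y| = 0.00153 S → |Z| = 1/|Y| = 655 Ω, ∠Z = −∠Y = 23.8°
I = V/|Z| = 8.09/655 = 12.4 mA

12.4 mA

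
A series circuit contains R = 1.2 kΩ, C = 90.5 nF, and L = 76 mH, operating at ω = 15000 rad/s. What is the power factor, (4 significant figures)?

X_L = ωL = 1140 Ω
X_C = 1/(ωC) = 736.6 Ω
Net reactance X = X_L − X_C = 403.4 Ω
Z = 1200 + j403.4 Ω
|Z| = √(1200² + 403.4²) = 1266 Ω
∠Z = arctan(403.4/1200) = 18.58°
cos φ = cos(18.58°) = 0.9479

0.9479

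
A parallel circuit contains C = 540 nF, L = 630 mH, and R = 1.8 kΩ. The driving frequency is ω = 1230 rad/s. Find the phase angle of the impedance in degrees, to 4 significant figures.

48.43°

X_L = ωL = 774.9 Ω
X_C = 1/(ωC) = 1506 Ω
Parallel: admittances add. Y = 1/R + 1/(jωL) + jωC
Y = (0.0005556 − j0.0006263) S
|Y| = 0.0008372 S → |Z| = 1/|Y| = 1194 Ω, ∠Z = −∠Y = 48.43°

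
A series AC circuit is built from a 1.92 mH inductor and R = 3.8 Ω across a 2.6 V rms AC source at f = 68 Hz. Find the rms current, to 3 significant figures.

669 mA

ω = 2πf = 427.3 rad/s
X_L = ωL = 0.820 Ω
Z = 3.80 + j0.820 Ω
|Z| = √(3.80² + 0.820²) = 3.89 Ω
I = V/|Z| = 2.6/3.89 = 669 mA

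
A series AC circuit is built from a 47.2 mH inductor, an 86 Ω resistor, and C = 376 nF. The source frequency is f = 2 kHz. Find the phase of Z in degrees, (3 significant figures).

ω = 2πf = 12570 rad/s
X_L = ωL = 593 Ω
X_C = 1/(ωC) = 212 Ω
Net reactance X = X_L − X_C = 381 Ω
Z = 86.0 + j381 Ω
|Z| = √(86.0² + 381²) = 391 Ω
∠Z = arctan(381/86.0) = 77.3°

77.3°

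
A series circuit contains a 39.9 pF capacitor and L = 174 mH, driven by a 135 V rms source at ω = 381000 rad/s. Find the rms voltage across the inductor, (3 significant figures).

17500 V

X_L = ωL = 66300 Ω
X_C = 1/(ωC) = 65800 Ω
Net reactance X = X_L − X_C = 513 Ω
Z = j513 Ω
|Z| = √(0² + 513²) = 513 Ω
I = V/|Z| = 263 mA
V_L = I·|Z_L| = 0.263 × 66300 = 17500 V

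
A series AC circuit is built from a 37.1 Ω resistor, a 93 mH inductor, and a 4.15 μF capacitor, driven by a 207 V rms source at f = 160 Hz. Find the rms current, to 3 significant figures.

ω = 2πf = 1005 rad/s
X_L = ωL = 93.5 Ω
X_C = 1/(ωC) = 240 Ω
Net reactance X = X_L − X_C = -146 Ω
Z = 37.1 − j146 Ω
|Z| = √(37.1² + 146²) = 151 Ω
I = V/|Z| = 207/151 = 1.37 A

1.37 A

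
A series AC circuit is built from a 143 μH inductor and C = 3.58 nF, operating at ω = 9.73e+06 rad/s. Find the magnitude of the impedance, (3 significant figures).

1360 Ω

X_L = ωL = 1390 Ω
X_C = 1/(ωC) = 28.7 Ω
Net reactance X = X_L − X_C = 1360 Ω
Z = j1360 Ω
|Z| = √(0² + 1360²) = 1360 Ω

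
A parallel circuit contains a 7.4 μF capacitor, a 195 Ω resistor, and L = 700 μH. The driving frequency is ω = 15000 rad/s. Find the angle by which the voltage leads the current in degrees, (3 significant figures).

-72.0°

X_L = ωL = 10.5 Ω
X_C = 1/(ωC) = 9.01 Ω
Parallel: admittances add. Y = 1/R + 1/(jωL) + jωC
Y = (0.00513 + j0.0158) S
|Y| = 0.0166 S → |Z| = 1/|Y| = 60.3 Ω, ∠Z = −∠Y = -72.0°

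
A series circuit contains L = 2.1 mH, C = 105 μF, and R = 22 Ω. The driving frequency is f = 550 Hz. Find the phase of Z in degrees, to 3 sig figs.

ω = 2πf = 3456 rad/s
X_L = ωL = 7.26 Ω
X_C = 1/(ωC) = 2.76 Ω
Net reactance X = X_L − X_C = 4.50 Ω
Z = 22.0 + j4.50 Ω
|Z| = √(22.0² + 4.50²) = 22.5 Ω
∠Z = arctan(4.50/22.0) = 11.6°

11.6°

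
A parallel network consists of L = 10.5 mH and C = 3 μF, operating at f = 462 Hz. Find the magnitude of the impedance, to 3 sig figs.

41.5 Ω

ω = 2πf = 2903 rad/s
X_L = ωL = 30.5 Ω
X_C = 1/(ωC) = 115 Ω
Parallel: admittances add. Y = 1/(jωL) + jωC
Y = (0 − j0.0241) S
|Y| = 0.0241 S → |Z| = 1/|Y| = 41.5 Ω, ∠Z = −∠Y = 90.0°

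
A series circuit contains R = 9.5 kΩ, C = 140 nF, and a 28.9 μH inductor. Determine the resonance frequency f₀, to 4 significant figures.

79.12 kHz

ω₀ = 1/√(LC) = 1/√(2.89e-05 × 1.4e-07) = 497100 rad/s
f₀ = ω₀/(2π) = 79.12 kHz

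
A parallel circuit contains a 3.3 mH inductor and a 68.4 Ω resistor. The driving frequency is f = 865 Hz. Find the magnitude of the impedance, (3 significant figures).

17.3 Ω

ω = 2πf = 5435 rad/s
X_L = ωL = 17.9 Ω
Parallel: admittances add. Y = 1/R + 1/(jωL)
Y = (0.0146 − j0.0558) S
|Y| = 0.0576 S → |Z| = 1/|Y| = 17.3 Ω, ∠Z = −∠Y = 75.3°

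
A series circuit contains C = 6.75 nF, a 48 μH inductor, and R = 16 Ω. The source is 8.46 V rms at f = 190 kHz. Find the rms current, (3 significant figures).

ω = 2πf = 1.194e+06 rad/s
X_L = ωL = 57.3 Ω
X_C = 1/(ωC) = 124 Ω
Net reactance X = X_L − X_C = -66.8 Ω
Z = 16.0 − j66.8 Ω
|Z| = √(16.0² + 66.8²) = 68.7 Ω
I = V/|Z| = 8.46/68.7 = 123 mA

123 mA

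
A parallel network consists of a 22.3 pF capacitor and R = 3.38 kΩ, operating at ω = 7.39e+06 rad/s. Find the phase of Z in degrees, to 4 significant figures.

X_C = 1/(ωC) = 6068 Ω
Parallel: admittances add. Y = 1/R + jωC
Y = (0.0002959 + j0.0001648) S
|Y| = 0.0003387 S → |Z| = 1/|Y| = 2953 Ω, ∠Z = −∠Y = -29.12°

-29.12°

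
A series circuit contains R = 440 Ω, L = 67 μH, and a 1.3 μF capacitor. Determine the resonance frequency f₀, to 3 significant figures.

ω₀ = 1/√(LC) = 1/√(6.7e-05 × 1.3e-06) = 107100 rad/s
f₀ = ω₀/(2π) = 17.1 kHz

17.1 kHz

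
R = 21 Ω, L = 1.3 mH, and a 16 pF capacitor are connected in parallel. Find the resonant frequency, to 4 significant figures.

ω₀ = 1/√(LC) = 1/√(0.0013 × 1.6e-11) = 6.934e+06 rad/s
f₀ = ω₀/(2π) = 1.104 MHz

1.104 MHz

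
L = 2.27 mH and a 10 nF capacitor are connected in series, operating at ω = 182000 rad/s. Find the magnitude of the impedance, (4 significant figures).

136.3 Ω

X_L = ωL = 413.1 Ω
X_C = 1/(ωC) = 549.5 Ω
Net reactance X = X_L − X_C = -136.3 Ω
Z = − j136.3 Ω
|Z| = √(0² + 136.3²) = 136.3 Ω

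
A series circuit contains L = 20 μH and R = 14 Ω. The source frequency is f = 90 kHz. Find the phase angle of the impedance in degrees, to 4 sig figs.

38.93°

ω = 2πf = 565500 rad/s
X_L = ωL = 11.31 Ω
Z = 14.00 + j11.31 Ω
|Z| = √(14.00² + 11.31²) = 18.00 Ω
∠Z = arctan(11.31/14.00) = 38.93°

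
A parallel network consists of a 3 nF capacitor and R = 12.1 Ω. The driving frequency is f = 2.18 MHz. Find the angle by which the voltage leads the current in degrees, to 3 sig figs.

-26.4°

ω = 2πf = 1.37e+07 rad/s
X_C = 1/(ωC) = 24.3 Ω
Parallel: admittances add. Y = 1/R + jωC
Y = (0.0826 + j0.0411) S
|Y| = 0.0923 S → |Z| = 1/|Y| = 10.8 Ω, ∠Z = −∠Y = -26.4°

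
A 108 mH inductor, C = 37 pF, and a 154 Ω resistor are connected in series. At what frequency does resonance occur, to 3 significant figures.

ω₀ = 1/√(LC) = 1/√(0.108 × 3.7e-11) = 500300 rad/s
f₀ = ω₀/(2π) = 79.6 kHz

79.6 kHz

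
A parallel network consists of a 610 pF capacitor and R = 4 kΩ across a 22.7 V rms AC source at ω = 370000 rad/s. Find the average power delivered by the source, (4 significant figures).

128.8 mW

X_C = 1/(ωC) = 4431 Ω
Parallel: admittances add. Y = 1/R + jωC
Y = (0.0002500 + j0.0002257) S
|Y| = 0.0003368 S → |Z| = 1/|Y| = 2969 Ω, ∠Z = −∠Y = -42.08°
I = V/|Z| = 7.646 mA
P = VI cos φ = 22.7 × 0.007646 × cos(-42.08°) = 128.8 mW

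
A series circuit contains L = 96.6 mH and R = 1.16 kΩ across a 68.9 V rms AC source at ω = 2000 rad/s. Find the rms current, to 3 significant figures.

X_L = ωL = 193 Ω
Z = 1160 + j193 Ω
|Z| = √(1160² + 193²) = 1180 Ω
I = V/|Z| = 68.9/1180 = 58.6 mA

58.6 mA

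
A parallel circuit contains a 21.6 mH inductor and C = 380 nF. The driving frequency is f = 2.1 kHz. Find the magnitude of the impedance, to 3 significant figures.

664 Ω

ω = 2πf = 13190 rad/s
X_L = ωL = 285 Ω
X_C = 1/(ωC) = 199 Ω
Parallel: admittances add. Y = 1/(jωL) + jωC
Y = (0 + j0.00151) S
|Y| = 0.00151 S → |Z| = 1/|Y| = 664 Ω, ∠Z = −∠Y = -90.0°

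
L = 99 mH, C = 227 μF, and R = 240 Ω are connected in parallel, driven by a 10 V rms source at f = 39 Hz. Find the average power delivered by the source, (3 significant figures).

ω = 2πf = 245.0 rad/s
X_L = ωL = 24.3 Ω
X_C = 1/(ωC) = 18.0 Ω
Parallel: admittances add. Y = 1/R + 1/(jωL) + jωC
Y = (0.00417 + j0.0144) S
|Y| = 0.0150 S → |Z| = 1/|Y| = 66.7 Ω, ∠Z = −∠Y = -73.9°
I = V/|Z| = 150 mA
P = VI cos φ = 10 × 0.150 × cos(-73.9°) = 417 mW

417 mW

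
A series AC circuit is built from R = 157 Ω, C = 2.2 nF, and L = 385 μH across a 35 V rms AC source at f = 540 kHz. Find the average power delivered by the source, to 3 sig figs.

ω = 2πf = 3.393e+06 rad/s
X_L = ωL = 1310 Ω
X_C = 1/(ωC) = 134 Ω
Net reactance X = X_L − X_C = 1170 Ω
Z = 157 + j1170 Ω
|Z| = √(157² + 1170²) = 1180 Ω
∠Z = arctan(1170/157) = 82.4°
I = V/|Z| = 29.6 mA
P = VI cos φ = 35 × 0.0296 × cos(82.4°) = 137 mW

137 mW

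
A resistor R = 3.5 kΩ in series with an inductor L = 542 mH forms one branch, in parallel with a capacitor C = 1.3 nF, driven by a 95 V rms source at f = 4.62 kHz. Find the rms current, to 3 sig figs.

2.52 mA

ω = 2πf = 29030 rad/s
X_L = ωL = 15700 Ω
X_C = 1/(ωC) = 26500 Ω
Branch 1 (R+jX_L): Z₁ = 3500 + j15700 Ω, |Z₁| = 16100 Ω
Branch 2 (−jX_C): Z₂ = −j26500 Ω
Parallel: Z = Z₁Z₂/(Z₁+Z₂), |Z| = 37700 Ω, ∠Z = 59.4°
I = V/|Z| = 95/37700 = 2.52 mA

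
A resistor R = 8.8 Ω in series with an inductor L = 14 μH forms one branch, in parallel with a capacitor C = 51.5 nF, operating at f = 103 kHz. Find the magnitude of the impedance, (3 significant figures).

ω = 2πf = 647200 rad/s
X_L = ωL = 9.06 Ω
X_C = 1/(ωC) = 30.0 Ω
Branch 1 (R+jX_L): Z₁ = 8.80 + j9.06 Ω, |Z₁| = 12.6 Ω
Branch 2 (−jX_C): Z₂ = −j30.0 Ω
Parallel: Z = Z₁Z₂/(Z₁+Z₂), |Z| = 16.7 Ω, ∠Z = 23.0°

16.7 Ω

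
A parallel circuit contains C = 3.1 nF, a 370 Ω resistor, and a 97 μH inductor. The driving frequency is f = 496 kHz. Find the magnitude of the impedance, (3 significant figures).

ω = 2πf = 3.116e+06 rad/s
X_L = ωL = 302 Ω
X_C = 1/(ωC) = 104 Ω
Parallel: admittances add. Y = 1/R + 1/(jωL) + jωC
Y = (0.00270 + j0.00635) S
|Y| = 0.00690 S → |Z| = 1/|Y| = 145 Ω, ∠Z = −∠Y = -67.0°

145 Ω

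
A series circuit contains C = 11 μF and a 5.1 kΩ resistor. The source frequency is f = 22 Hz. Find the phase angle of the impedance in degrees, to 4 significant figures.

-7.348°

ω = 2πf = 138.2 rad/s
X_C = 1/(ωC) = 657.7 Ω
Z = 5100 − j657.7 Ω
|Z| = √(5100² + 657.7²) = 5142 Ω
∠Z = arctan(-657.7/5100) = -7.348°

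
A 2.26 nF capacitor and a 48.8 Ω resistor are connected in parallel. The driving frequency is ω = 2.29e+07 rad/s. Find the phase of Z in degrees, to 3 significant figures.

X_C = 1/(ωC) = 19.3 Ω
Parallel: admittances add. Y = 1/R + jωC
Y = (0.0205 + j0.0518) S
|Y| = 0.0557 S → |Z| = 1/|Y| = 18.0 Ω, ∠Z = −∠Y = -68.4°

-68.4°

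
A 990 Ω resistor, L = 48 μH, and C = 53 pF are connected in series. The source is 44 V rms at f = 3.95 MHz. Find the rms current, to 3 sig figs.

40.7 mA

ω = 2πf = 2.482e+07 rad/s
X_L = ωL = 1190 Ω
X_C = 1/(ωC) = 760 Ω
Net reactance X = X_L − X_C = 431 Ω
Z = 990 + j431 Ω
|Z| = √(990² + 431²) = 1080 Ω
I = V/|Z| = 44/1080 = 40.7 mA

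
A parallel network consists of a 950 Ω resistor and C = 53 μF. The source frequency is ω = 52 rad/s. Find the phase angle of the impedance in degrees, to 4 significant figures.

-69.10°

X_C = 1/(ωC) = 362.8 Ω
Parallel: admittances add. Y = 1/R + jωC
Y = (0.001053 + j0.002756) S
|Y| = 0.002950 S → |Z| = 1/|Y| = 339.0 Ω, ∠Z = −∠Y = -69.10°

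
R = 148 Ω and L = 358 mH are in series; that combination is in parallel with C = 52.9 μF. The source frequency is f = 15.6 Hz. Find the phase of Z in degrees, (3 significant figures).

ω = 2πf = 98.02 rad/s
X_L = ωL = 35.1 Ω
X_C = 1/(ωC) = 193 Ω
Branch 1 (R+jX_L): Z₁ = 148 + j35.1 Ω, |Z₁| = 152 Ω
Branch 2 (−jX_C): Z₂ = −j193 Ω
Parallel: Z = Z₁Z₂/(Z₁+Z₂), |Z| = 136 Ω, ∠Z = -29.8°

-29.8°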